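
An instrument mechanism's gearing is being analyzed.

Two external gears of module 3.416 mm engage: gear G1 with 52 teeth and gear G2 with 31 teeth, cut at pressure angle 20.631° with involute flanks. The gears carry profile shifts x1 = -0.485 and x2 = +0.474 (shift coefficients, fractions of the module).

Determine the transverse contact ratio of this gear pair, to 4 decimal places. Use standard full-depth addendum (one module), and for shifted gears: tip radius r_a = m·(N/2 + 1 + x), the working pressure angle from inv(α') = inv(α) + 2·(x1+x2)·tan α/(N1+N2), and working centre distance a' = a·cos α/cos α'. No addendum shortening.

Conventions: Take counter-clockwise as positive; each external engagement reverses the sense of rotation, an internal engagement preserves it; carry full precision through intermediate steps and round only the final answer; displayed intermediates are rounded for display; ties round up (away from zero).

single-mesh involute tooth geometry (52T engaging 31T at module 3.416)
base radii: r_b1 = 83.120144, r_b2 = 49.552394
tip radii: r_a1 = 90.575240, r_a2 = 57.983184
inv(α') = inv(20.631°) + 2·(-0.485+0.474)·tan α/(52+31) = 0.01631424  ⇒  α' = 20.59058°
a' = a·cos α / cos α' = 141.7640·cos 20.631°/cos 20.59058° = 141.726389
action lengths: √(r_a1²−r_b1²) = 35.984938, √(r_a2²−r_b2²) = 30.109964
base pitch p_b = π·m·cos α = 10.043447
CR = (35.984938 + 30.109964 − 141.726389·sin 20.59058°)/10.043447 = 1.618117
contact ratio ≈ 1.6181

1.6181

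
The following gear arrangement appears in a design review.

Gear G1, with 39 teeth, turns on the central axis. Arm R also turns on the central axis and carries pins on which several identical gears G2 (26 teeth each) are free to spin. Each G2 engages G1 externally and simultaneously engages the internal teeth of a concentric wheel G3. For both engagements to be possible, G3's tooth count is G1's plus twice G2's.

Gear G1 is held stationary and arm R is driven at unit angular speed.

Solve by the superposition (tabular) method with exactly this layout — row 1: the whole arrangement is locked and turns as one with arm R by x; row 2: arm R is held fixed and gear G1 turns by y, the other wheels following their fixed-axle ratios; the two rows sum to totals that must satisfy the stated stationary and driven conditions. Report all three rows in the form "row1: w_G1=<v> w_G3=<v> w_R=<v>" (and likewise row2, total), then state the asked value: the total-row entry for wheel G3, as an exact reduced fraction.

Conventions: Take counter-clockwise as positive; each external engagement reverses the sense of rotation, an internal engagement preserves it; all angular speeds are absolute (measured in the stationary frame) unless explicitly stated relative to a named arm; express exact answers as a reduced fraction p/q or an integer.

recognized (axles ride arm R): planetary set, 39/26/91 teeth
row 1: whole set turns with the arm by x
superposition row 2 [arm held]: sun y, ring −(39/91)·y, arm 0
boundary: total ω_sun = x + y = 0 and total ω_arm = x = 1  ⇒  y = -1, x = 1
row 2 ring = −(39/91)·(-1) = 3/7
totals (row 1 + row 2): sun 1 + (-1) = 0, ring 1 + 3/7 = 10/7, arm 1 + 0 = 1
asked cell (total, ring) = 10/7

row1: w_G1=1 w_G3=1 w_R=1
row2: w_G1=-1 w_G3=3/7 w_R=0
total: w_G1=0 w_G3=10/7 w_R=1
asked value: 10/7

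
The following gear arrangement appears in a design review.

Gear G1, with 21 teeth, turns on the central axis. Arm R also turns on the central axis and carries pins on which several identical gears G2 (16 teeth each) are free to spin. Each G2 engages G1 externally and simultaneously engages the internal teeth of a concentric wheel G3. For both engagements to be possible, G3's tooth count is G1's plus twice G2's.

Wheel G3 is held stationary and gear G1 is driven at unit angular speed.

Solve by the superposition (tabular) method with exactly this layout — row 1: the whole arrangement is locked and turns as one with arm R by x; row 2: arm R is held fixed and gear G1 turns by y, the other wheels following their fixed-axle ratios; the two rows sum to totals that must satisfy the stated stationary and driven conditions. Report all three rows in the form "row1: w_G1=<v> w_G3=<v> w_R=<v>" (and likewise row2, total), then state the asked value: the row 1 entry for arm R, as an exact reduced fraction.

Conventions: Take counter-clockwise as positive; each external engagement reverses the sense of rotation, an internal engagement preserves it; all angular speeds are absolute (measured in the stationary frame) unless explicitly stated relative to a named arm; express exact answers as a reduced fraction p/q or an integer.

recognized (axles ride arm R): planetary set, 21/16/53 teeth
superposition row 1 [locked train]: every member turns x
row 2 (arm held, sun turns y): ω_ring = −(21/53)·y, ω_arm = 0
boundary: total ω_ring = x − (21/53)·y = 0 and total ω_sun = x + y = 1  ⇒  y = 53/74, x = 21/74
row 2 ring = −(21/53)·53/74 = -21/74
totals (row 1 + row 2): sun 21/74 + 53/74 = 1, ring 21/74 + (-21/74) = 0, arm 21/74 + 0 = 21/74
asked cell (row1, arm) = 21/74

row1: w_G1=21/74 w_G3=21/74 w_R=21/74
row2: w_G1=53/74 w_G3=-21/74 w_R=0
total: w_G1=1 w_G3=0 w_R=21/74
asked value: 21/74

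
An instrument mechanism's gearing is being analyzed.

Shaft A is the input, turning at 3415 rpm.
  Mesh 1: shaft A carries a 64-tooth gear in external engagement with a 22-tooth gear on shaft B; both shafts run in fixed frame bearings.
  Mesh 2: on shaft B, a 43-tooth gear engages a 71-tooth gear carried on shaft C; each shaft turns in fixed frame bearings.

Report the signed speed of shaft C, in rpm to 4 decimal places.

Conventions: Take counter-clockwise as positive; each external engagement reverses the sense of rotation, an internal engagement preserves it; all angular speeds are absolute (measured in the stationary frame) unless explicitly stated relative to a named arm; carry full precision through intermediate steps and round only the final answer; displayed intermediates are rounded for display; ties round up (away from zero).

2-mesh fixed-axis compound train (all bearings frame-fixed)
mesh 1 [64T→22T]: ω = 3415.0000×64/22 = 9934.5455 rpm, sense flips to −
mesh 2 [43T→71T]: ω = 9934.5455×43/71 = 6016.6965 rpm, sense flips to +
signed output speed = +6016.6965 rpm

+6016.6965 rpm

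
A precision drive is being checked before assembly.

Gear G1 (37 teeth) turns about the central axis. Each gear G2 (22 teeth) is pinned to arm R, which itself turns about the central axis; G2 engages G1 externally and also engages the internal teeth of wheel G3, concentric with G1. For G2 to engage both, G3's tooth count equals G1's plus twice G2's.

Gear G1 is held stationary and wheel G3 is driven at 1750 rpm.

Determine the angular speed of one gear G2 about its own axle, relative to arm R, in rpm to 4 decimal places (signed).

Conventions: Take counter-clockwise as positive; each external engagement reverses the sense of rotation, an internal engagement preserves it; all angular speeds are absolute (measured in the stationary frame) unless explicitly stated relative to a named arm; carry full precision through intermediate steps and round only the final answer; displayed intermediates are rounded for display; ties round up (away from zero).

recognized (axles ride arm R): planetary set, 37/22/81 teeth
normalise by the input: solve with ω_ring = 1, then scale by 1750 rpm
ring teeth: 37 + 2·22 = 81
37(ω_sun−ω_arm) = −81(ω_ring−ω_arm),  ω_sun = 0, ω_ring = 1
37(0−ω_arm) = −81(1−ω_arm)  ⇒  118·ω_arm = 81  ⇒  ω_arm = 81/118
sun–planet mesh: 37·(0−81/118) = −22·(ω_p−ω_arm)  ⇒  ω_p−ω_arm = 2997/2596
scale: ω_p−ω_arm = 2997/2596 × 1750 rpm = +2020.3197 rpm

+2020.3197 rpm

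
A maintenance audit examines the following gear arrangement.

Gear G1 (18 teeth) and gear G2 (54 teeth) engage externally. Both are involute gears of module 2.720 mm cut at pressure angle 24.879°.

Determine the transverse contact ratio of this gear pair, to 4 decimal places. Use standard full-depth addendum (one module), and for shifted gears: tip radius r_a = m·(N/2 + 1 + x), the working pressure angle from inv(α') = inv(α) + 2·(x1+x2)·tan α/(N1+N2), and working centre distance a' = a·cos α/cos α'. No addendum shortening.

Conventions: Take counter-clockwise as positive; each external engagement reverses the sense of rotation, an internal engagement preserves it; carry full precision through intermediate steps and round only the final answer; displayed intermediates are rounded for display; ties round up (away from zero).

single-mesh involute tooth geometry (18T engaging 54T at module 2.720)
base radii: r_b1 = 22.208214, r_b2 = 66.624641
tip radii: r_a1 = 27.200000, r_a2 = 76.160000
no profile shift: α' = α, a' = a
action lengths: √(r_a1²−r_b1²) = 15.704625, √(r_a2²−r_b2²) = 36.898548
base pitch p_b = π·m·cos α = 7.752129
CR = (15.704625 + 36.898548 − 97.920000·sin 24.87900°)/7.752129 = 1.471583
contact ratio ≈ 1.4716

1.4716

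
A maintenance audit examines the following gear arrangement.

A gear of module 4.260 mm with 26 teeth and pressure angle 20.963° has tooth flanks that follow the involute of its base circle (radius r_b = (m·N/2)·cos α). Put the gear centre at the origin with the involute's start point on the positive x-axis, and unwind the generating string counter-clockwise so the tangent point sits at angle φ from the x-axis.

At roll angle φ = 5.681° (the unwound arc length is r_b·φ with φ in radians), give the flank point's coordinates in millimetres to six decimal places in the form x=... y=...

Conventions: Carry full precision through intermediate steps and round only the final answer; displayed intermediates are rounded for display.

x=51.968071 y=0.016787

recognized (one wheel, involute flank): single-mesh tooth geometry, m = 4.260, N = 26
pitch radius r_p = m·N/2 = 4.260·26/2 = 55.380000
base radius r_b = r_p·cos α = 55.380000·cos 20.963° = 51.714489
roll angle φ = 5.681° = 0.09915215 rad
x = r_b·(cos φ + φ·sin φ) = 51.968071
y = r_b·(sin φ − φ·cos φ) = 0.016787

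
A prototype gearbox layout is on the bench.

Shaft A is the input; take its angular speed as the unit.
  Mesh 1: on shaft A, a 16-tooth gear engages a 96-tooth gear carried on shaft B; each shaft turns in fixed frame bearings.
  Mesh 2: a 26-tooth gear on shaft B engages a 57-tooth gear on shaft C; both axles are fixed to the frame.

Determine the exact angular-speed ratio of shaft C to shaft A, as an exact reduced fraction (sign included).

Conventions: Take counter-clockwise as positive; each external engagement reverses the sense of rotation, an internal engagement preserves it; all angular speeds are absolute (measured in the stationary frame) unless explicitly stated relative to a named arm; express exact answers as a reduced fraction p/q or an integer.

class = fixed-axis compound train [2 meshes; 2 ratios multiply, 2 sense flips]
mesh 1 [16T→96T]: running ratio 1/6, sense −
mesh 2 [26T→57T]: running ratio 13/171, sense +
ω_out/ω_in = 13/171

13/171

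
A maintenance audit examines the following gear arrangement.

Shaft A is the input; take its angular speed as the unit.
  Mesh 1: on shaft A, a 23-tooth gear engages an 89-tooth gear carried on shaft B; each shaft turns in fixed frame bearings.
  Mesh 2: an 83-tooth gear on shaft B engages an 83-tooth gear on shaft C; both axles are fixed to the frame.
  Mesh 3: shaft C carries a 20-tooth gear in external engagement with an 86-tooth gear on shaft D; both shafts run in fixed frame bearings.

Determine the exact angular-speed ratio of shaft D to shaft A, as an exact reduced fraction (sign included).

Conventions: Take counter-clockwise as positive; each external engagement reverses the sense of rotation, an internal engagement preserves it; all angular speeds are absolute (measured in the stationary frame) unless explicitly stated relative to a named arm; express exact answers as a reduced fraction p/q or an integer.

class = fixed-axis compound train [3 meshes; 3 ratios multiply, 3 sense flips]
mesh 1 [23T→89T]: running ratio 23/89, sense −
mesh 2 [83T→83T]: running ratio 23/89, sense +
mesh 3 [20T→86T]: running ratio 230/3827, sense −
ω_out/ω_in = -230/3827

-230/3827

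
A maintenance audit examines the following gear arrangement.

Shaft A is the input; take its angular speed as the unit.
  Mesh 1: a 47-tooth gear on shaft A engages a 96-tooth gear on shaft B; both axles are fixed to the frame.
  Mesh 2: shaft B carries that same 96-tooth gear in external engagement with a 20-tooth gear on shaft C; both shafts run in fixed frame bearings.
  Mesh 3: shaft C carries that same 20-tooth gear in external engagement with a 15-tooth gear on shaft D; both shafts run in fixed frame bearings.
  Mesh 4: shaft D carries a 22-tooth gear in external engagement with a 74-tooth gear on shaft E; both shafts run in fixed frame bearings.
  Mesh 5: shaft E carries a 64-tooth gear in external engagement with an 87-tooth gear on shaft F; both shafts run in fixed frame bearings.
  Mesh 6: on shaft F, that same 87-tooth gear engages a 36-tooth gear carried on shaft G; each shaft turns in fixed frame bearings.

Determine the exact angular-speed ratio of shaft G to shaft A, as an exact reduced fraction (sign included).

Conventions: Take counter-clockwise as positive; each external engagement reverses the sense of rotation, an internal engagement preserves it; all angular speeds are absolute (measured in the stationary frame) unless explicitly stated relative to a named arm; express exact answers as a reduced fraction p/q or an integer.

8272/4995

class = fixed-axis compound train [6 meshes; 6 ratios multiply, 6 sense flips]
mesh 1 [47T→96T]: running ratio 47/96, sense −
mesh 2 [96T→20T]: running ratio 47/20, sense +
mesh 3 [20T→15T]: running ratio 47/15, sense −
mesh 4 [22T→74T]: running ratio 517/555, sense +
mesh 5 [64T→87T]: running ratio 33088/48285, sense −
mesh 6 [87T→36T]: running ratio 8272/4995, sense +
ω_out/ω_in = 8272/4995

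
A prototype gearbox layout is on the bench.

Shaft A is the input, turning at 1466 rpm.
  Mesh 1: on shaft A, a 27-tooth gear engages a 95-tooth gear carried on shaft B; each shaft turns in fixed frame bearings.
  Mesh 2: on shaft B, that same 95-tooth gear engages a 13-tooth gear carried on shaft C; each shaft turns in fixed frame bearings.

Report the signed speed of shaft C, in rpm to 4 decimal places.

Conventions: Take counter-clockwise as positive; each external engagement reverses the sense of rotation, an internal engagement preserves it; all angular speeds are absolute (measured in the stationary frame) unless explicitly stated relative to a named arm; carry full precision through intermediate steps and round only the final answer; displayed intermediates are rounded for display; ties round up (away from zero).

+3044.7692 rpm

2-mesh fixed-axis compound train (all bearings frame-fixed)
mesh 1 [27T→95T]: ω = 1466.0000×27/95 = 416.6526 rpm, sense flips to −
mesh 2 [95T→13T]: ω = 416.6526×95/13 = 3044.7692 rpm, sense flips to +
signed output speed = +3044.7692 rpm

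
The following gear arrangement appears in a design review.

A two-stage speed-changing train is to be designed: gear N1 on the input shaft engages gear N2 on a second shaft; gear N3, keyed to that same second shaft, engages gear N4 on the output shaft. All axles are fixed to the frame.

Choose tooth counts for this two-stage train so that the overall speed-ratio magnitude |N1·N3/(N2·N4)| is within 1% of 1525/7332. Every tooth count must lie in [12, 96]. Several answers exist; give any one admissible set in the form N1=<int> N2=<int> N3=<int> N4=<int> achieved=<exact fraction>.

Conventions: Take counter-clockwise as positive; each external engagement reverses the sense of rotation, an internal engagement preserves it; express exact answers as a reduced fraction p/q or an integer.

N1=25 N2=78 N3=61 N4=94 achieved=1525/7332

class = fixed-axis compound train [2-stage, 1525/7332 wanted]
target = 1525/7332 in lowest terms: an exact hit needs N1·N3 = k·1525 and N2·N4 = k·7332 for one integer k, every count in [12, 96]; additionally prefer no 1:1 stage (N1 ≠ N2, N3 ≠ N4)
k = 1: N1·N3 = 1525 = 25·61, N2·N4 = 7332 = 78·94
achieved = 25·61/(78·94) = 1525/7332; |achieved − target| = 0 ≤ 61/29328 ✓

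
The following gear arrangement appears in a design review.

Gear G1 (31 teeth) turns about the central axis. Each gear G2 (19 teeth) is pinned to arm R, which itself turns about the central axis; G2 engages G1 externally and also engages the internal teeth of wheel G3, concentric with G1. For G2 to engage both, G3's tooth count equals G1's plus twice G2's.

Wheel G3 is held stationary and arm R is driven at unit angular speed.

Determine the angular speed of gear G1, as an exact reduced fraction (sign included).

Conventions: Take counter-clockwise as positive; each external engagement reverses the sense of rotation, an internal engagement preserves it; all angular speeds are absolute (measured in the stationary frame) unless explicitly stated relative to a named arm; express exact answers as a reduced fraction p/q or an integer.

100/31

topology: planetary set — G1 31T / G2 19T / G3 69T, arm = carrier (Willis)
ring teeth: 31 + 2·19 = 69
31(ω_sun−ω_arm) = −69(ω_ring−ω_arm),  ω_ring = 0, ω_arm = 1
ω_sun = 1 − (69/31)(0−1) = 100/31
exact speed ratio = 100/31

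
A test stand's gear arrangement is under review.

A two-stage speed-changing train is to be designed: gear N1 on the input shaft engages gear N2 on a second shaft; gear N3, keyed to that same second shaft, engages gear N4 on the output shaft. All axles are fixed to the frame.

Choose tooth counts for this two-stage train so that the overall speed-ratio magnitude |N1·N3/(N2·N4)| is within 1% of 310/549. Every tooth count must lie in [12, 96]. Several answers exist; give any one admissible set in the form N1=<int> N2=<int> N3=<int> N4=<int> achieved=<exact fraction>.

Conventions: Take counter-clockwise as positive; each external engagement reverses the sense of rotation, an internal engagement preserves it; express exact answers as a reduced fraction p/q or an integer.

2-stage fixed-axis compound train for ratio 310/549
target = 310/549 in lowest terms: an exact hit needs N1·N3 = k·310 and N2·N4 = k·549 for one integer k, every count in [12, 96]; additionally prefer no 1:1 stage (N1 ≠ N2, N3 ≠ N4)
k = 1: no 1:1-free in-range split of k·310 and k·549 into factor pairs; take k = 2
k = 2: N1·N3 = 620 = 20·31, N2·N4 = 1098 = 18·61
achieved = 20·31/(18·61) = 310/549; |achieved − target| = 0 ≤ 31/5490 ✓

N1=20 N2=18 N3=31 N4=61 achieved=310/549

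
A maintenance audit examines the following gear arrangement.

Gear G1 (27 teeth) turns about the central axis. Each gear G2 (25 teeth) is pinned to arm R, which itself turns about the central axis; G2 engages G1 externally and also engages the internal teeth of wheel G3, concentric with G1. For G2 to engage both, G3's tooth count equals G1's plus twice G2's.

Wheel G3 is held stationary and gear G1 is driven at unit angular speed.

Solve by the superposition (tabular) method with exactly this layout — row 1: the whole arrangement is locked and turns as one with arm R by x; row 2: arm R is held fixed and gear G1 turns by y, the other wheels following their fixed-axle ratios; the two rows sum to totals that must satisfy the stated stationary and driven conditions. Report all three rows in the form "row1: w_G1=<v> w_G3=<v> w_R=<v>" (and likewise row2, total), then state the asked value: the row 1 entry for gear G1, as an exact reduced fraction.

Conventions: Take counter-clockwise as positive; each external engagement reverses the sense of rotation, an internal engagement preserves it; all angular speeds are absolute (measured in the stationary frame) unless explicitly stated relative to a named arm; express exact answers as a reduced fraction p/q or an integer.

row1: w_G1=27/104 w_G3=27/104 w_R=27/104
row2: w_G1=77/104 w_G3=-27/104 w_R=0
total: w_G1=1 w_G3=0 w_R=27/104
asked value: 27/104

recognized (axles ride arm R): planetary set, 27/25/77 teeth
row 1 (train locked, turned with arm): all members turn x
superposition row 2 [arm held]: sun y, ring −(27/77)·y, arm 0
boundary: total ω_ring = x − (27/77)·y = 0 and total ω_sun = x + y = 1  ⇒  y = 77/104, x = 27/104
row 2 ring = −(27/77)·77/104 = -27/104
totals (row 1 + row 2): sun 27/104 + 77/104 = 1, ring 27/104 + (-27/104) = 0, arm 27/104 + 0 = 27/104
asked cell (row1, sun) = 27/104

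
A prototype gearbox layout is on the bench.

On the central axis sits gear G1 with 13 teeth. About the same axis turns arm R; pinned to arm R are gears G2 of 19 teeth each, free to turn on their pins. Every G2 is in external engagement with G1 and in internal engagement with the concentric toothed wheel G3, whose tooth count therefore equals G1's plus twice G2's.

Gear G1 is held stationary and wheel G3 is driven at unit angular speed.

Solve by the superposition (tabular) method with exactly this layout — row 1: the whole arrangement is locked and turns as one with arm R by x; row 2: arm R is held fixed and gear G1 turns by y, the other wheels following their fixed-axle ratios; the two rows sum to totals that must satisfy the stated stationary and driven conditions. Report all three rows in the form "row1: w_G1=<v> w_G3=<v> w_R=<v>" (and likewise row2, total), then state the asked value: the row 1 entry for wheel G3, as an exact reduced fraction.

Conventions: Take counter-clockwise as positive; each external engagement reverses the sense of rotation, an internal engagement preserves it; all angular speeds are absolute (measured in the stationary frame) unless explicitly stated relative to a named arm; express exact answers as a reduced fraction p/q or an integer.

topology: planetary set — G1 13T / G2 19T / G3 51T, arm = carrier (Willis)
superposition row 1 [locked train]: every member turns x
superposition row 2 [arm held]: sun y, ring −(13/51)·y, arm 0
boundary: total ω_sun = x + y = 0 and total ω_ring = x − (13/51)·y = 1  ⇒  y = -51/64, x = 51/64
row 2 ring = −(13/51)·(-51/64) = 13/64
totals (row 1 + row 2): sun 51/64 + (-51/64) = 0, ring 51/64 + 13/64 = 1, arm 51/64 + 0 = 51/64
asked cell (row1, ring) = 51/64

row1: w_G1=51/64 w_G3=51/64 w_R=51/64
row2: w_G1=-51/64 w_G3=13/64 w_R=0
total: w_G1=0 w_G3=1 w_R=51/64
asked value: 51/64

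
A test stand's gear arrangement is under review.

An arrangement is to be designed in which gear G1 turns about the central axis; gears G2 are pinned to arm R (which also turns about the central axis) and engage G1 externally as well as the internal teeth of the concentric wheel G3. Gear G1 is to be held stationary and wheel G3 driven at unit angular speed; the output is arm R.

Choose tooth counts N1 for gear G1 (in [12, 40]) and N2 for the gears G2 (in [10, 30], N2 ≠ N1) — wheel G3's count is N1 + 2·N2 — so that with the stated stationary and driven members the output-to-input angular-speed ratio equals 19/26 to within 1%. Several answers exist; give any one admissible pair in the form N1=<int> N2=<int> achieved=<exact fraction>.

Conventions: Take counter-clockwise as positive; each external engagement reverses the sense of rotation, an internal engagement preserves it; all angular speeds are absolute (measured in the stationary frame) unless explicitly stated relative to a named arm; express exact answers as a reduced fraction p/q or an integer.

topology: planetary set — design target 19/26, arm = carrier (Willis)
Willis with ω_sun = 0: ω_arm/ω_ring = N3/(N1+N3); set equal to 19/26  ⇒  N3/N1 = (19/26)/(1 − 19/26) = 19/7
N3 = N1 + 2·N2  ⇒  N2/N1 = (N3/N1 − 1)/2 = (19/7 − 1)/2 = 6/7
smallest multiple with N1 ≥ 12 and N2 ≥ 10: k = 2  ⇒  N1 = 2·7 = 14, N2 = 2·6 = 12 (N1 ≤ 40, N2 ≤ 30, N2 ≠ N1 ✓), N3 = 14 + 2·12 = 38
check: N3/(N1+N3) with N1 = 14, N3 = 38 gives 19/26; |achieved − target| = 0 ≤ 19/2600 ✓

N1=14 N2=12 achieved=19/26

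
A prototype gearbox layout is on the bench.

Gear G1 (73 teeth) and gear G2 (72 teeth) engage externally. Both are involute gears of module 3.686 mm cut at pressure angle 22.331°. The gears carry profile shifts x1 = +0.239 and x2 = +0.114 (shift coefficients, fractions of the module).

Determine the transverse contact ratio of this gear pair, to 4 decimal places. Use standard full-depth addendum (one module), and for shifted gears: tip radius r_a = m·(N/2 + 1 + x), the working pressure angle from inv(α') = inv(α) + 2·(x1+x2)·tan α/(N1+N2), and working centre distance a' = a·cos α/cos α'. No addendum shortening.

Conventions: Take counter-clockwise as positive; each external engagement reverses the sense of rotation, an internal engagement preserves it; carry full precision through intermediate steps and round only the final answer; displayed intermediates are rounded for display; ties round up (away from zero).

topology: single-mesh involute geometry — m = 3.686, 73T/72T pair
base radii: r_b1 = 124.449150, r_b2 = 122.744368
tip radii: r_a1 = 139.105954, r_a2 = 136.802204
inv(α') = inv(22.331°) + 2·(+0.239+0.114)·tan α/(73+72) = 0.02301260  ⇒  α' = 22.98839°
a' = a·cos α / cos α' = 267.2350·cos 22.331°/cos 22.98839° = 268.518155
action lengths: √(r_a1²−r_b1²) = 62.152034, √(r_a2²−r_b2²) = 60.404166
base pitch p_b = π·m·cos α = 10.711467
CR = (62.152034 + 60.404166 − 268.518155·sin 22.98839°)/10.711467 = 1.651303
contact ratio ≈ 1.6513

1.6513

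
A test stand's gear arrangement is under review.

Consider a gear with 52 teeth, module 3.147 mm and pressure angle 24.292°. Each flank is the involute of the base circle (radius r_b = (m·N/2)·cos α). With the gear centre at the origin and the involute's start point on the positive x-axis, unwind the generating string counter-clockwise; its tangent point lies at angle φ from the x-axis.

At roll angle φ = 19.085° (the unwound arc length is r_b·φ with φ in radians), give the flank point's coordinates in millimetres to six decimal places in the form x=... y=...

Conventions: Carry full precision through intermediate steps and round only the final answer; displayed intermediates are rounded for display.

x=78.600784 y=0.908592

single-mesh involute tooth geometry (52T wheel at module 3.147)
pitch radius r_p = m·N/2 = 3.147·52/2 = 81.822000
base radius r_b = r_p·cos α = 81.822000·cos 24.292° = 74.577540
roll angle φ = 19.085° = 0.33309609 rad
x = r_b·(cos φ + φ·sin φ) = 78.600784
y = r_b·(sin φ − φ·cos φ) = 0.908592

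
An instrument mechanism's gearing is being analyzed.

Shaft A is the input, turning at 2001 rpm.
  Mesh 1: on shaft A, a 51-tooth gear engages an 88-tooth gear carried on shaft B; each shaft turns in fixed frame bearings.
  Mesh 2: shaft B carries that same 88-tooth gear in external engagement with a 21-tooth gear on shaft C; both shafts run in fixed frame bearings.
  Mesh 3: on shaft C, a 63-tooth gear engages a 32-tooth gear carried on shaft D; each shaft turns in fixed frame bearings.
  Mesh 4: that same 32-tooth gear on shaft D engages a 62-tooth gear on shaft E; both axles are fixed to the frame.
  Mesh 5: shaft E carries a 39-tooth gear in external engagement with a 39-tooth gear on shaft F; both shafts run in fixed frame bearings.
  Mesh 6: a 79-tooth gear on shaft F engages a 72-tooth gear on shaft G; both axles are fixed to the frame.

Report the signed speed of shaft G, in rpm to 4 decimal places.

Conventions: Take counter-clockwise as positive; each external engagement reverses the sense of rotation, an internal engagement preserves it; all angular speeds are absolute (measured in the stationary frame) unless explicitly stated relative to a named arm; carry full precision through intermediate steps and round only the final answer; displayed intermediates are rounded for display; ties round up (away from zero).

topology: fixed-axis compound train — 6 meshes, A→G
mesh 1 [51T→88T]: ω = 2001.0000×51/88 = 1159.6705 rpm, sense flips to −
mesh 2 [88T→21T]: ω = 1159.6705×88/21 = 4859.5714 rpm, sense flips to +
mesh 3 [63T→32T]: ω = 4859.5714×63/32 = 9567.2813 rpm, sense flips to −
mesh 4 [32T→62T]: ω = 9567.2813×32/62 = 4937.9516 rpm, sense flips to +
mesh 5 [39T→39T]: ω = 4937.9516×39/39 = 4937.9516 rpm, sense flips to −
mesh 6 [79T→72T]: ω = 4937.9516×79/72 = 5418.0302 rpm, sense flips to +
signed output speed = +5418.0302 rpm

+5418.0302 rpm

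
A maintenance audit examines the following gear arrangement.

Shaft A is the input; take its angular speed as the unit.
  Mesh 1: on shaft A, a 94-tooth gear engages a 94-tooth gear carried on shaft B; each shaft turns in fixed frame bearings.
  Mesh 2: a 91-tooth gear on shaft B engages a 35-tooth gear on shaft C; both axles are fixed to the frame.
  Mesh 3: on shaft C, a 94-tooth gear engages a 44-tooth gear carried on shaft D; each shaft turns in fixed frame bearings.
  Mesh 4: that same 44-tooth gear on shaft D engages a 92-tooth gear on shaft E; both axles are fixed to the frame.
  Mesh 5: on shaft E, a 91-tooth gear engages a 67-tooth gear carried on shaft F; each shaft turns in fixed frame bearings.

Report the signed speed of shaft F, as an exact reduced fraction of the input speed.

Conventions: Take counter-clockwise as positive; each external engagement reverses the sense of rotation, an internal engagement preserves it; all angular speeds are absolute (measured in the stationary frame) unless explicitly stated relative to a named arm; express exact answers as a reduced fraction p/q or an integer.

5-mesh fixed-axis compound train (all bearings frame-fixed)
mesh 1 [94T→94T]: |ω|/ω_in = 1×94/94 = 1, sense flips to −
mesh 2 [91T→35T]: |ω|/ω_in = 1×91/35 = 13/5, sense flips to +
mesh 3 [94T→44T]: |ω|/ω_in = (13/5)×94/44 = 611/110, sense flips to −
mesh 4 [44T→92T]: |ω|/ω_in = (611/110)×44/92 = 611/230, sense flips to +
mesh 5 [91T→67T]: |ω|/ω_in = (611/230)×91/67 = 55601/15410, sense flips to −
signed output speed (× input speed) = -55601/15410

-55601/15410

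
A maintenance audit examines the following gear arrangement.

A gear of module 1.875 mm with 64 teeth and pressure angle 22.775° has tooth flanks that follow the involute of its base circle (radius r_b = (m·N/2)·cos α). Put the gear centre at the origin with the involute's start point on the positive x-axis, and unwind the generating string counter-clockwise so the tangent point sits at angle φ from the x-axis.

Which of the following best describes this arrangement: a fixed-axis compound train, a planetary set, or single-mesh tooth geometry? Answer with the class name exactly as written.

topology: single-mesh involute geometry — m = 1.875, N = 64
classification: single-mesh tooth geometry

single-mesh tooth geometry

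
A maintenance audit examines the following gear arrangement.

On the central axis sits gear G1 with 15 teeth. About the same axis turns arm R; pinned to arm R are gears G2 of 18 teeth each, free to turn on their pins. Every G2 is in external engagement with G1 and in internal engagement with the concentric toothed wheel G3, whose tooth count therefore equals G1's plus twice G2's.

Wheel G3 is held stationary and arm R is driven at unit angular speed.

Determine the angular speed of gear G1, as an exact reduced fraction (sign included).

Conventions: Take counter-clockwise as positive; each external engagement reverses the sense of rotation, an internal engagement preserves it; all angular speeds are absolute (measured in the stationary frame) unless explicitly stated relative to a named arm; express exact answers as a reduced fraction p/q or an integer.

topology: planetary set — G1 15T / G2 18T / G3 51T, arm = carrier (Willis)
ring teeth: 15 + 2·18 = 51
15(ω_sun−ω_arm) = −51(ω_ring−ω_arm),  ω_ring = 0, ω_arm = 1
ω_sun = 1 − (51/15)(0−1) = 22/5
exact speed ratio = 22/5

22/5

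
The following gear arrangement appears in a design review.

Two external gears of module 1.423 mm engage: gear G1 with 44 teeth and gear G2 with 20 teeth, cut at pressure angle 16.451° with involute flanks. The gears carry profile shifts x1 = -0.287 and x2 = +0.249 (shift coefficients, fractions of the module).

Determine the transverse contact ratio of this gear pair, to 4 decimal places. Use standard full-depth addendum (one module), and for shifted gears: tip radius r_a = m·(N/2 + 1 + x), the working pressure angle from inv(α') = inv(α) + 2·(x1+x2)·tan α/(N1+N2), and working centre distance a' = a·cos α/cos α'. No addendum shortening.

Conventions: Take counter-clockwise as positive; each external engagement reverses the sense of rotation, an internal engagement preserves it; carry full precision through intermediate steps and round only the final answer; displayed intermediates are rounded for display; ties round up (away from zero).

1.7792

class = single-mesh tooth geometry [involute pair 44T × 20T, m = 1.423]
base radii: r_b1 = 30.024404, r_b2 = 13.647456
tip radii: r_a1 = 32.320599, r_a2 = 16.007327
inv(α') = inv(16.451°) + 2·(-0.287+0.249)·tan α/(44+20) = 0.00780872  ⇒  α' = 16.21709°
a' = a·cos α / cos α' = 45.5360·cos 16.451°/cos 16.21709° = 45.481550
action lengths: √(r_a1²−r_b1²) = 11.964794, √(r_a2²−r_b2²) = 8.365492
base pitch p_b = π·m·cos α = 4.287475
CR = (11.964794 + 8.365492 − 45.481550·sin 16.21709°)/4.287475 = 1.779209
contact ratio ≈ 1.7792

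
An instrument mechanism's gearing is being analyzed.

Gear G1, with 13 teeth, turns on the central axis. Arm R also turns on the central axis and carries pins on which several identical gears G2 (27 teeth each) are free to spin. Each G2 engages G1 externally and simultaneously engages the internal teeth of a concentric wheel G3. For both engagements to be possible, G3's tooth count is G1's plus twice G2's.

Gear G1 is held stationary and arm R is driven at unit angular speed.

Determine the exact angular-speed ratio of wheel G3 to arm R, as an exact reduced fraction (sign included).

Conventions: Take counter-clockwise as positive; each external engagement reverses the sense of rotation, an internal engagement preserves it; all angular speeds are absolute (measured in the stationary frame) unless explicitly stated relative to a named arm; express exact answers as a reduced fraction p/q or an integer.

recognized (axles ride arm R): planetary set, 13/27/67 teeth
ring teeth: 13 + 2·27 = 67
13(ω_sun−ω_arm) = −67(ω_ring−ω_arm),  ω_sun = 0, ω_arm = 1
ω_ring = 1 − (13/67)(0−1) = 80/67
ω_out/ω_in = 80/67

80/67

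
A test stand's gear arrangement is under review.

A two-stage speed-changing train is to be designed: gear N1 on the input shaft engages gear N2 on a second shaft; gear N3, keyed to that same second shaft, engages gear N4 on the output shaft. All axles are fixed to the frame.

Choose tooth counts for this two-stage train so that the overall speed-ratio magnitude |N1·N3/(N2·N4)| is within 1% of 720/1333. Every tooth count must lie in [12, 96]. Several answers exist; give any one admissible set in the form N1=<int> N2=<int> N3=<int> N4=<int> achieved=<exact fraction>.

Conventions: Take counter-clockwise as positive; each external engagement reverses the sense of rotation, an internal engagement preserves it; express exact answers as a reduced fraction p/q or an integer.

N1=12 N2=31 N3=60 N4=43 achieved=720/1333

class = fixed-axis compound train [2-stage, 720/1333 wanted]
target = 720/1333 in lowest terms: an exact hit needs N1·N3 = k·720 and N2·N4 = k·1333 for one integer k, every count in [12, 96]; additionally prefer no 1:1 stage (N1 ≠ N2, N3 ≠ N4)
k = 1: N1·N3 = 720 = 12·60, N2·N4 = 1333 = 31·43
achieved = 12·60/(31·43) = 720/1333; |achieved − target| = 0 ≤ 36/6665 ✓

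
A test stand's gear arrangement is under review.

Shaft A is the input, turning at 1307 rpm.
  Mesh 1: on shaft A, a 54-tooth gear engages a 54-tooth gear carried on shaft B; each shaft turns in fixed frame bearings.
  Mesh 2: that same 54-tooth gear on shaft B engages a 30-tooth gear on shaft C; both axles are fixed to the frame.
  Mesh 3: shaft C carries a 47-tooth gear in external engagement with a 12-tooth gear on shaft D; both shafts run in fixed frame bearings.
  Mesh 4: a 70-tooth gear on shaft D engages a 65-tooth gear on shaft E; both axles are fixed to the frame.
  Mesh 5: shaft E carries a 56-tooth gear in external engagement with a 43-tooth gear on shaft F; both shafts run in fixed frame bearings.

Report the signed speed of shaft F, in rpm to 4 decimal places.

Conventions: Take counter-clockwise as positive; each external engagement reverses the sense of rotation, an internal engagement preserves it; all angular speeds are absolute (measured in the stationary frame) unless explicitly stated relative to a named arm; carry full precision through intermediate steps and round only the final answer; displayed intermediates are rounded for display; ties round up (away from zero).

-12923.1671 rpm

5-mesh fixed-axis compound train (all bearings frame-fixed)
mesh 1 [54T→54T]: ω = 1307.0000×54/54 = 1307.0000 rpm, sense flips to −
mesh 2 [54T→30T]: ω = 1307.0000×54/30 = 2352.6000 rpm, sense flips to +
mesh 3 [47T→12T]: ω = 2352.6000×47/12 = 9214.3500 rpm, sense flips to −
mesh 4 [70T→65T]: ω = 9214.3500×70/65 = 9923.1462 rpm, sense flips to +
mesh 5 [56T→43T]: ω = 9923.1462×56/43 = 12923.1671 rpm, sense flips to −
signed output speed = -12923.1671 rpm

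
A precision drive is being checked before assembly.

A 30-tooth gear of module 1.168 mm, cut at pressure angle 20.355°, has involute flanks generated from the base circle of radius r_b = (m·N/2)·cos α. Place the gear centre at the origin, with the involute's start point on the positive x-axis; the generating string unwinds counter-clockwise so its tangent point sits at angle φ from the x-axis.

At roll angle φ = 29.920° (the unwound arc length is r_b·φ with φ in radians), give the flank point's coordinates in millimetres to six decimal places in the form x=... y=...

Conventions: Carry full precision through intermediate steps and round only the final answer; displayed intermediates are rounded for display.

x=18.515228 y=0.758642

topology: single-mesh involute geometry — m = 1.168, N = 30
pitch radius r_p = m·N/2 = 1.168·30/2 = 17.520000
base radius r_b = r_p·cos α = 17.520000·cos 20.355° = 16.425972
roll angle φ = 29.920° = 0.52220251 rad
x = r_b·(cos φ + φ·sin φ) = 18.515228
y = r_b·(sin φ − φ·cos φ) = 0.758642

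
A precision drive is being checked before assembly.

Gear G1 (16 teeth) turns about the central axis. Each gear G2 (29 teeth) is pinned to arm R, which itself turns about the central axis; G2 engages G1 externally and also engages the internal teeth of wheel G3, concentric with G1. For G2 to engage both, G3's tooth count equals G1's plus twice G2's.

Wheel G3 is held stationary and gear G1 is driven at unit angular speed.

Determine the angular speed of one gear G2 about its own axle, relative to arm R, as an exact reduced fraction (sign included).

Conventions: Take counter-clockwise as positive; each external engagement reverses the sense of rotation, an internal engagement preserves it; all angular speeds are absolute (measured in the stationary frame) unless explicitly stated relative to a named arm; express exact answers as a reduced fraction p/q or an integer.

-592/1305

topology: planetary set — G1 16T / G2 29T / G3 74T, arm = carrier (Willis)
ring teeth: 16 + 2·29 = 74
16(ω_sun−ω_arm) = −74(ω_ring−ω_arm),  ω_ring = 0, ω_sun = 1
16(1−ω_arm) = −74(0−ω_arm)  ⇒  90·ω_arm = 16  ⇒  ω_arm = 8/45
sun–planet mesh: 16·(1−8/45) = −29·(ω_p−ω_arm)  ⇒  ω_p−ω_arm = -592/1305
exact speed ratio = -592/1305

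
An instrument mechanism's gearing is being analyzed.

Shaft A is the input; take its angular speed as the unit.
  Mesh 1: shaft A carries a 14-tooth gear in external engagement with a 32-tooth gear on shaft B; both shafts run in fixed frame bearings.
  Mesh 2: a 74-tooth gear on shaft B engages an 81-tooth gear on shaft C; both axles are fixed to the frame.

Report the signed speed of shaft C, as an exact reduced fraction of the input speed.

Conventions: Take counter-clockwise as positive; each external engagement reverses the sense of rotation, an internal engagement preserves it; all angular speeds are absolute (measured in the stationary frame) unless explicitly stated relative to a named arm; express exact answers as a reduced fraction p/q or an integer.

259/648

2-mesh fixed-axis compound train (all bearings frame-fixed)
mesh 1 [14T→32T]: |ω|/ω_in = 1×14/32 = 7/16, sense flips to −
mesh 2 [74T→81T]: |ω|/ω_in = (7/16)×74/81 = 259/648, sense flips to +
signed output speed (× input speed) = 259/648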